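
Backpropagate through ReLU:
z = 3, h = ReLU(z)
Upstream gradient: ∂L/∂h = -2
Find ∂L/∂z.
∂L/∂z = -2

h = ReLU(3) = 3
Since z > 0: ∂h/∂z = 1
∂L/∂z = ∂L/∂h · ∂h/∂z = -2 × 1 = -2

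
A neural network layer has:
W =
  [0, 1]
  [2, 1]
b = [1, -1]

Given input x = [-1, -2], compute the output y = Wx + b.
y = [-1, -5]

Wx = [0×-1 + 1×-2, 2×-1 + 1×-2]
   = [-2, -4]
y = Wx + b = [-2 + 1, -4 + -1] = [-1, -5]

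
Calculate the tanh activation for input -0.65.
-0.5717

tanh(-0.65) = (e^(-0.65) - e^(0.65))/(e^(-0.65) + e^(0.65)) = -0.5717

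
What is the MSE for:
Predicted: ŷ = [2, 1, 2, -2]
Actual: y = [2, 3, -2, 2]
MSE = 9

MSE = (1/4)((2-2)² + (1-3)² + (2--2)² + (-2-2)²) = (1/4)(0 + 4 + 16 + 16) = 9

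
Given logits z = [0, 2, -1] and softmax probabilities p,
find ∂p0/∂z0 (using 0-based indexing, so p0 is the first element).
∂p0/∂z0 = 0.1012

p = softmax(z) = [0.1142, 0.8438, 0.04201]
p0 = 0.1142

∂p0/∂z0 = p0(1 - p0) = 0.1142 × (1 - 0.1142) = 0.1012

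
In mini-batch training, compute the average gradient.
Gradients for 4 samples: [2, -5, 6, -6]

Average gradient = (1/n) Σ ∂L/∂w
Average gradient = -0.75

Average = (1/4)(2 + -5 + 6 + -6) = -3/4 = -0.75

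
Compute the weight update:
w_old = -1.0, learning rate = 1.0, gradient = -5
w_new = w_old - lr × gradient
w_new = 4

w_new = w - η·∂L/∂w = -1.0 - 1.0×(-5) = -1.0 - (-5) = 4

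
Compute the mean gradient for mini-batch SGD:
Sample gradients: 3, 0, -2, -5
Average gradient = -1

Average = (1/4)(3 + 0 + -2 + -5) = -4/4 = -1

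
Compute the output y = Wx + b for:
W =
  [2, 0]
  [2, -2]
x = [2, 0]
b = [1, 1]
y = [5, 5]

Wx = [2×2 + 0×0, 2×2 + -2×0]
   = [4, 4]
y = Wx + b = [4 + 1, 4 + 1] = [5, 5]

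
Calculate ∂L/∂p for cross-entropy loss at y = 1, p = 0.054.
∂L/∂p = -18.52

∂L/∂p = -y/p + (1-y)/(1-p) = -1/0.054 + 0 = -18.52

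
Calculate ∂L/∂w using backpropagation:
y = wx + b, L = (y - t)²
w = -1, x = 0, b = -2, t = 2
∂L/∂w = 0

y = wx + b = (-1)(0) + -2 = -2
∂L/∂y = 2(y - t) = 2(-2 - 2) = -8
∂y/∂w = x = 0
∂L/∂w = ∂L/∂y · ∂y/∂w = -8 × 0 = 0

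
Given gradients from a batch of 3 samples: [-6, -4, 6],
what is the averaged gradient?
Average gradient = -1.333

Average = (1/3)(-6 + -4 + 6) = -4/3 = -1.333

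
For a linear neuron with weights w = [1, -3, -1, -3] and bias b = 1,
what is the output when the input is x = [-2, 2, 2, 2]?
y = -15

y = (1)(-2) + (-3)(2) + (-1)(2) + (-3)(2) + 1 = -15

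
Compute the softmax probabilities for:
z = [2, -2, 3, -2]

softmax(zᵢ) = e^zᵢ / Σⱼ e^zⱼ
p = [0.2663, 0.0049, 0.7239, 0.0049]

exp(z) = [7.389, 0.1353, 20.09, 0.1353]
Sum = 27.75
p = [0.2663, 0.0049, 0.7239, 0.0049]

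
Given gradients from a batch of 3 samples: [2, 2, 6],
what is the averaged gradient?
Average gradient = 3.333

Average = (1/3)(2 + 2 + 6) = 10/3 = 3.333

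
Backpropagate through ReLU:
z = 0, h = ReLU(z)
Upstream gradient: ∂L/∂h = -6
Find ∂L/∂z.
∂L/∂z = 0

h = ReLU(0) = 0
At z = 0: ∂h/∂z = 0 (by convention)
∂L/∂z = ∂L/∂h · ∂h/∂z = -6 × 0 = 0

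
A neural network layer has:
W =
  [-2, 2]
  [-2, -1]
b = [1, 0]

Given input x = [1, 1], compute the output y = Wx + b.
y = [1, -3]

Wx = [-2×1 + 2×1, -2×1 + -1×1]
   = [0, -3]
y = Wx + b = [0 + 1, -3 + 0] = [1, -3]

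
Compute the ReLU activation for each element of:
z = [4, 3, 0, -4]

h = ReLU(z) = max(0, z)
h = [4, 3, 0, 0]

ReLU applied element-wise: max(0,4)=4, max(0,3)=3, max(0,0)=0, max(0,-4)=0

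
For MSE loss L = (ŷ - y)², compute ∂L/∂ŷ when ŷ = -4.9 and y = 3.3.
∂L/∂ŷ = -16.4

∂L/∂ŷ = 2(ŷ - y) = 2(-4.9 - 3.3) = 2(-8.2) = -16.4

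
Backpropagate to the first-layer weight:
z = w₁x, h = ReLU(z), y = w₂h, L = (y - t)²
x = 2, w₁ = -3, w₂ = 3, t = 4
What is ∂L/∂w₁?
∂L/∂w₁ = 0

Forward pass:
z = w₁x = -3×2 = -6
h = ReLU(-6) = 0
y = w₂h = 3×0 = 0

Backward pass:
∂L/∂y = 2(y - t) = 2(0 - 4) = -8
∂y/∂h = w₂ = 3
∂h/∂z = 0 (ReLU derivative)
∂z/∂w₁ = x = 2

∂L/∂w₁ = -8 × 3 × 0 × 2 = 0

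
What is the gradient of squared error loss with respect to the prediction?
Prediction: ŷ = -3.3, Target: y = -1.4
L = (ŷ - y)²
∂L/∂ŷ = -3.8

∂L/∂ŷ = 2(ŷ - y) = 2(-3.3 - -1.4) = 2(-1.9) = -3.8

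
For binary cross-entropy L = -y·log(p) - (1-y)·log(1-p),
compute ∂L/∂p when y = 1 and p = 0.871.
∂L/∂p = -1.148

∂L/∂p = -y/p + (1-y)/(1-p) = -1/0.871 + 0 = -1.148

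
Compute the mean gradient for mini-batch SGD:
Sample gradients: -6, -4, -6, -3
Average gradient = -4.75

Average = (1/4)(-6 + -4 + -6 + -3) = -19/4 = -4.75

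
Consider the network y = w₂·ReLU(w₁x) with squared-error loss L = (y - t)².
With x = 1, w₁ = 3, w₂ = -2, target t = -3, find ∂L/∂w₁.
∂L/∂w₁ = 12

Forward pass:
z = w₁x = 3×1 = 3
h = ReLU(3) = 3
y = w₂h = -2×3 = -6

Backward pass:
∂L/∂y = 2(y - t) = 2(-6 - -3) = -6
∂y/∂h = w₂ = -2
∂h/∂z = 1 (ReLU derivative)
∂z/∂w₁ = x = 1

∂L/∂w₁ = -6 × -2 × 1 × 1 = 12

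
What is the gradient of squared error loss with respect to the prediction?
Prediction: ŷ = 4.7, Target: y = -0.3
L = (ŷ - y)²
∂L/∂ŷ = 10.0

∂L/∂ŷ = 2(ŷ - y) = 2(4.7 - -0.3) = 2(5.0) = 10.0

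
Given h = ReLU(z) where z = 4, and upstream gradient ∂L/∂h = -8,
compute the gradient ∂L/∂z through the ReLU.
∂L/∂z = -8

h = ReLU(4) = 4
Since z > 0: ∂h/∂z = 1
∂L/∂z = ∂L/∂h · ∂h/∂z = -8 × 1 = -8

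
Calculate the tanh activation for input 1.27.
0.8538

tanh(1.27) = (e^(1.27) - e^(-1.27))/(e^(1.27) + e^(-1.27)) = 0.8538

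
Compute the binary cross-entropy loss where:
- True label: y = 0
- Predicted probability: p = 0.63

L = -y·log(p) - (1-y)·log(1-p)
L = 0.9943

L = -0·log(0.63) - 1·log(0.37) = -log(0.37) = 0.9943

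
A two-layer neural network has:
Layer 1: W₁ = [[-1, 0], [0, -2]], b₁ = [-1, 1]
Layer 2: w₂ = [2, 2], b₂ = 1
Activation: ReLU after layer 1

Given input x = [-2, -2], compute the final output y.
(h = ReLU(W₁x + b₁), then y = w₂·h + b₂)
y = 13

Layer 1 pre-activation: z₁ = [1, 5]
After ReLU: h = [1, 5]
Layer 2 output: y = 2×1 + 2×5 + 1 = 13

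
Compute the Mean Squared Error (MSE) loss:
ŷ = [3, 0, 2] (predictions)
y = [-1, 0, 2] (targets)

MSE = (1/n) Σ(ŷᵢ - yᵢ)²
MSE = 5.333

MSE = (1/3)((3--1)² + (0-0)² + (2-2)²) = (1/3)(16 + 0 + 0) = 5.333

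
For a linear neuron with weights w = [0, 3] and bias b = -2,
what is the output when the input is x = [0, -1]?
y = -5

y = (0)(0) + (3)(-1) + -2 = -5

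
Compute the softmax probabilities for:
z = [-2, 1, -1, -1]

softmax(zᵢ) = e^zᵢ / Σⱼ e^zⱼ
p = [0.0377, 0.7573, 0.1025, 0.1025]

exp(z) = [0.1353, 2.718, 0.3679, 0.3679]
Sum = 3.589
p = [0.0377, 0.7573, 0.1025, 0.1025]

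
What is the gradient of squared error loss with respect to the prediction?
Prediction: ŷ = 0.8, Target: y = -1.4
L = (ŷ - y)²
∂L/∂ŷ = 4.4

∂L/∂ŷ = 2(ŷ - y) = 2(0.8 - -1.4) = 2(2.2) = 4.4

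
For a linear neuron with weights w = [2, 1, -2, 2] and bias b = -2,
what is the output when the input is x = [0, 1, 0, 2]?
y = 3

y = (2)(0) + (1)(1) + (-2)(0) + (2)(2) + -2 = 3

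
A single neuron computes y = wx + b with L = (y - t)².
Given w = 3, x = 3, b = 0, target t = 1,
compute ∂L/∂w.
∂L/∂w = 48

y = wx + b = (3)(3) + 0 = 9
∂L/∂y = 2(y - t) = 2(9 - 1) = 16
∂y/∂w = x = 3
∂L/∂w = ∂L/∂y · ∂y/∂w = 16 × 3 = 48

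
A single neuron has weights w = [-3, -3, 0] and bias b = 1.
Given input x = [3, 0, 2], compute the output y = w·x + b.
y = -8

y = (-3)(3) + (-3)(0) + (0)(2) + 1 = -8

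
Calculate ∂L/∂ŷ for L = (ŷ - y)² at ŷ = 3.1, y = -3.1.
∂L/∂ŷ = 12.4

∂L/∂ŷ = 2(ŷ - y) = 2(3.1 - -3.1) = 2(6.2) = 12.4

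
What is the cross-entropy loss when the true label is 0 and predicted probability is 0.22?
L = 0.2485

L = -0·log(0.22) - 1·log(0.78) = -log(0.78) = 0.2485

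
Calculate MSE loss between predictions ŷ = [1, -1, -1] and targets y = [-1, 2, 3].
MSE = 9.667

MSE = (1/3)((1--1)² + (-1-2)² + (-1-3)²) = (1/3)(4 + 9 + 16) = 9.667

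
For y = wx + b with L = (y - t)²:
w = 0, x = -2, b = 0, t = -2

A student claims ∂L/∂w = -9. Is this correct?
Incorrect

y = (0)(-2) + 0 = 0
∂L/∂y = 2(y - t) = 2(0 - -2) = 4
∂y/∂w = x = -2
∂L/∂w = 4 × -2 = -8

Claimed value: -9
Incorrect: The correct gradient is -8.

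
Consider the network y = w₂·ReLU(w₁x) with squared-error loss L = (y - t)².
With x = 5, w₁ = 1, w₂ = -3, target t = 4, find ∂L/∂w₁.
∂L/∂w₁ = 570

Forward pass:
z = w₁x = 1×5 = 5
h = ReLU(5) = 5
y = w₂h = -3×5 = -15

Backward pass:
∂L/∂y = 2(y - t) = 2(-15 - 4) = -38
∂y/∂h = w₂ = -3
∂h/∂z = 1 (ReLU derivative)
∂z/∂w₁ = x = 5

∂L/∂w₁ = -38 × -3 × 1 × 5 = 570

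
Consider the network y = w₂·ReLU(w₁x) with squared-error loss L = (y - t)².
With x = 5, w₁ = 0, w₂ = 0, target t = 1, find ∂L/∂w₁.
∂L/∂w₁ = 0

Forward pass:
z = w₁x = 0×5 = 0
h = ReLU(0) = 0
y = w₂h = 0×0 = 0

Backward pass:
∂L/∂y = 2(y - t) = 2(0 - 1) = -2
∂y/∂h = w₂ = 0
∂h/∂z = 0 (ReLU derivative)
∂z/∂w₁ = x = 5

∂L/∂w₁ = -2 × 0 × 0 × 5 = 0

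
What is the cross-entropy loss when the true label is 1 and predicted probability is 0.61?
L = 0.4943

L = -1·log(0.61) - 0·log(0.39) = -log(0.61) = 0.4943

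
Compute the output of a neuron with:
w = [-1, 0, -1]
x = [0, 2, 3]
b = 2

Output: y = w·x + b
y = -1

y = (-1)(0) + (0)(2) + (-1)(3) + 2 = -1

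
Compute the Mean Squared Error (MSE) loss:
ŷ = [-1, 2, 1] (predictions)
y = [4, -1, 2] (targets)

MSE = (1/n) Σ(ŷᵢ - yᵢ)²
MSE = 11.67

MSE = (1/3)((-1-4)² + (2--1)² + (1-2)²) = (1/3)(25 + 9 + 1) = 11.67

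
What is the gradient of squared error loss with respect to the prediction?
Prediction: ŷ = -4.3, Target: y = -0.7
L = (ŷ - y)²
∂L/∂ŷ = -7.2

∂L/∂ŷ = 2(ŷ - y) = 2(-4.3 - -0.7) = 2(-3.6) = -7.2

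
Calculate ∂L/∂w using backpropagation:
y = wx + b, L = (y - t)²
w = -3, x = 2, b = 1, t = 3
∂L/∂w = -32

y = wx + b = (-3)(2) + 1 = -5
∂L/∂y = 2(y - t) = 2(-5 - 3) = -16
∂y/∂w = x = 2
∂L/∂w = ∂L/∂y · ∂y/∂w = -16 × 2 = -32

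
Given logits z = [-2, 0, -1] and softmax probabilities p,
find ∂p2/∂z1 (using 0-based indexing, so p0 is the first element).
∂p2/∂z1 = -0.1628

p = softmax(z) = [0.09003, 0.6652, 0.2447]
p2 = 0.2447, p1 = 0.6652

∂p2/∂z1 = -p2 × p1 = -0.2447 × 0.6652 = -0.1628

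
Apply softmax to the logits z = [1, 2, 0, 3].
p = [0.0871, 0.2369, 0.0321, 0.6439]

exp(z) = [2.718, 7.389, 1, 20.09]
Sum = 31.19
p = [0.0871, 0.2369, 0.0321, 0.6439]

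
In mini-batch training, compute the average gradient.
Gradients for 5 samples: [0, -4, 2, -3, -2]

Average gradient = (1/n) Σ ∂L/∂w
Average gradient = -1.4

Average = (1/5)(0 + -4 + 2 + -3 + -2) = -7/5 = -1.4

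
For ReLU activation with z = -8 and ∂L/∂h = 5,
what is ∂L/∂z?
∂L/∂z = 0

h = ReLU(-8) = 0
Since z < 0: ∂h/∂z = 0
∂L/∂z = ∂L/∂h · ∂h/∂z = 5 × 0 = 0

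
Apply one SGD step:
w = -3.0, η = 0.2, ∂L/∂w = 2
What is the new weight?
w_new = -3.4

w_new = w - η·∂L/∂w = -3.0 - 0.2×(2) = -3.0 - (0.4) = -3.4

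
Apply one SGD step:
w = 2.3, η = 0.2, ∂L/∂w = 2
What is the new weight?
w_new = 1.9

w_new = w - η·∂L/∂w = 2.3 - 0.2×(2) = 2.3 - (0.4) = 1.9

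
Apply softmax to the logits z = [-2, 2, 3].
p = [0.0049, 0.2676, 0.7275]

exp(z) = [0.1353, 7.389, 20.09]
Sum = 27.61
p = [0.0049, 0.2676, 0.7275]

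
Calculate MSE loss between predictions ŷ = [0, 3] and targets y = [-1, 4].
MSE = 1

MSE = (1/2)((0--1)² + (3-4)²) = (1/2)(1 + 1) = 1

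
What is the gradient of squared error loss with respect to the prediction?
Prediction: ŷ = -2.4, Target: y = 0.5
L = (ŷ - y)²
∂L/∂ŷ = -5.8

∂L/∂ŷ = 2(ŷ - y) = 2(-2.4 - 0.5) = 2(-2.9) = -5.8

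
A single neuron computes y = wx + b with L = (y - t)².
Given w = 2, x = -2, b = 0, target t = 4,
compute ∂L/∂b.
∂L/∂b = -16

y = wx + b = (2)(-2) + 0 = -4
∂L/∂y = 2(y - t) = 2(-4 - 4) = -16
∂y/∂b = 1
∂L/∂b = ∂L/∂y · ∂y/∂b = -16 × 1 = -16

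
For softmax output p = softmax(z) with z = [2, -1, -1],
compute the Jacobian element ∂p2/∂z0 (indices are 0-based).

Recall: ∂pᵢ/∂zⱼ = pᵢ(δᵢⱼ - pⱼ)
∂p2/∂z0 = -0.04118

p = softmax(z) = [0.9094, 0.04528, 0.04528]
p2 = 0.04528, p0 = 0.9094

∂p2/∂z0 = -p2 × p0 = -0.04528 × 0.9094 = -0.04118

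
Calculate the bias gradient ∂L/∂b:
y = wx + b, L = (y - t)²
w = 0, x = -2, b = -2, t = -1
∂L/∂b = -2

y = wx + b = (0)(-2) + -2 = -2
∂L/∂y = 2(y - t) = 2(-2 - -1) = -2
∂y/∂b = 1
∂L/∂b = ∂L/∂y · ∂y/∂b = -2 × 1 = -2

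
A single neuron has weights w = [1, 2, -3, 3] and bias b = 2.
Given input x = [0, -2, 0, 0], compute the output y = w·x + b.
y = -2

y = (1)(0) + (2)(-2) + (-3)(0) + (3)(0) + 2 = -2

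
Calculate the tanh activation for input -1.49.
-0.9033

tanh(-1.49) = (e^(-1.49) - e^(1.49))/(e^(-1.49) + e^(1.49)) = -0.9033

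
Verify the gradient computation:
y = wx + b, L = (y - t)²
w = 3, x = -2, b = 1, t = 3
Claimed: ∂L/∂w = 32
Correct

y = (3)(-2) + 1 = -5
∂L/∂y = 2(y - t) = 2(-5 - 3) = -16
∂y/∂w = x = -2
∂L/∂w = -16 × -2 = 32

Claimed value: 32
Correct: The correct gradient is 32.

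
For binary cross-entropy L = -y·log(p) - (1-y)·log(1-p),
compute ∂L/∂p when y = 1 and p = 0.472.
∂L/∂p = -2.119

∂L/∂p = -y/p + (1-y)/(1-p) = -1/0.472 + 0 = -2.119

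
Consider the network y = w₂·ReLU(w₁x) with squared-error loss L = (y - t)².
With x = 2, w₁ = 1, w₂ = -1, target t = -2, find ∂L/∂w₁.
∂L/∂w₁ = 0

Forward pass:
z = w₁x = 1×2 = 2
h = ReLU(2) = 2
y = w₂h = -1×2 = -2

Backward pass:
∂L/∂y = 2(y - t) = 2(-2 - -2) = 0
∂y/∂h = w₂ = -1
∂h/∂z = 1 (ReLU derivative)
∂z/∂w₁ = x = 2

∂L/∂w₁ = 0 × -1 × 1 × 2 = 0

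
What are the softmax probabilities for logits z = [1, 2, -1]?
p = [0.2595, 0.7054, 0.0351]

exp(z) = [2.718, 7.389, 0.3679]
Sum = 10.48
p = [0.2595, 0.7054, 0.0351]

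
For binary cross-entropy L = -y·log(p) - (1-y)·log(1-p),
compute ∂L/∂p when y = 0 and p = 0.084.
∂L/∂p = 1.092

∂L/∂p = -y/p + (1-y)/(1-p) = 0 + 1/0.916 = 1.092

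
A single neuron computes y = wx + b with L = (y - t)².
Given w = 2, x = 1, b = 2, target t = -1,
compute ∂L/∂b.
∂L/∂b = 10

y = wx + b = (2)(1) + 2 = 4
∂L/∂y = 2(y - t) = 2(4 - -1) = 10
∂y/∂b = 1
∂L/∂b = ∂L/∂y · ∂y/∂b = 10 × 1 = 10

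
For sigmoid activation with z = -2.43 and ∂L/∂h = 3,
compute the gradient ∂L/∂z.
∂L/∂z = 0.2231

σ(-2.43) = 0.08091
σ'(-2.43) = σ(-2.43)(1 - σ(-2.43)) = 0.08091 × 0.9191 = 0.07437
∂L/∂z = ∂L/∂h · σ'(z) = 3 × 0.07437 = 0.2231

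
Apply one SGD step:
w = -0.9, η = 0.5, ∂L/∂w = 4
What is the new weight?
w_new = -2.9

w_new = w - η·∂L/∂w = -0.9 - 0.5×(4) = -0.9 - (2) = -2.9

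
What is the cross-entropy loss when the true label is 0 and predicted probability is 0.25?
L = 0.2877

L = -0·log(0.25) - 1·log(0.75) = -log(0.75) = 0.2877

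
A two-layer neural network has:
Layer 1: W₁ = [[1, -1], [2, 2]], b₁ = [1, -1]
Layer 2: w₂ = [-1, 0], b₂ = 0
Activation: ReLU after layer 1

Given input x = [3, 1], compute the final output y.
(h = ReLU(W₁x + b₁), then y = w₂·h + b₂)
y = -3

Layer 1 pre-activation: z₁ = [3, 7]
After ReLU: h = [3, 7]
Layer 2 output: y = -1×3 + 0×7 + 0 = -3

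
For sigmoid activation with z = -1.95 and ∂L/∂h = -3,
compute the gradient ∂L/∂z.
∂L/∂z = -0.3271

σ(-1.95) = 0.1246
σ'(-1.95) = σ(-1.95)(1 - σ(-1.95)) = 0.1246 × 0.8754 = 0.109
∂L/∂z = ∂L/∂h · σ'(z) = -3 × 0.109 = -0.3271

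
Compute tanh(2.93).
0.9943

tanh(2.93) = (e^(2.93) - e^(-2.93))/(e^(2.93) + e^(-2.93)) = 0.9943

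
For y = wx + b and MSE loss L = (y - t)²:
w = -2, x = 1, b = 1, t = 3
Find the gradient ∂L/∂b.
∂L/∂b = -8

y = wx + b = (-2)(1) + 1 = -1
∂L/∂y = 2(y - t) = 2(-1 - 3) = -8
∂y/∂b = 1
∂L/∂b = ∂L/∂y · ∂y/∂b = -8 × 1 = -8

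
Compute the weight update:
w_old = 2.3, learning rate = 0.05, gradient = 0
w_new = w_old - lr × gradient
w_new = 2.3

w_new = w - η·∂L/∂w = 2.3 - 0.05×(0) = 2.3 - (0) = 2.3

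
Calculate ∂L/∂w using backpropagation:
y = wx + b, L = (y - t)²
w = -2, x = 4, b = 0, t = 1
∂L/∂w = -72

y = wx + b = (-2)(4) + 0 = -8
∂L/∂y = 2(y - t) = 2(-8 - 1) = -18
∂y/∂w = x = 4
∂L/∂w = ∂L/∂y · ∂y/∂w = -18 × 4 = -72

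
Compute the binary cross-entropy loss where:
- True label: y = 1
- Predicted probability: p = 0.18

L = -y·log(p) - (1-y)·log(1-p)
L = 1.715

L = -1·log(0.18) - 0·log(0.82) = -log(0.18) = 1.715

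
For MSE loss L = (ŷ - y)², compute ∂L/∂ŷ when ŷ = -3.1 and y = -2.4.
∂L/∂ŷ = -1.4

∂L/∂ŷ = 2(ŷ - y) = 2(-3.1 - -2.4) = 2(-0.7) = -1.4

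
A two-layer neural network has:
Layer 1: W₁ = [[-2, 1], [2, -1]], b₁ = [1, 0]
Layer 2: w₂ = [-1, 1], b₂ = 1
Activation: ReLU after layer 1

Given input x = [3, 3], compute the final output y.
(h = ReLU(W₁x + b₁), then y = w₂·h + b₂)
y = 4

Layer 1 pre-activation: z₁ = [-2, 3]
After ReLU: h = [0, 3]
Layer 2 output: y = -1×0 + 1×3 + 1 = 4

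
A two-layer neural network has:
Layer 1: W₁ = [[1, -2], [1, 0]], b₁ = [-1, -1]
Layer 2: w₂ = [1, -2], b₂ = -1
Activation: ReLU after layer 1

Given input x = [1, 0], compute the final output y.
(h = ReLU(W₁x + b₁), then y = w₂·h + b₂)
y = -1

Layer 1 pre-activation: z₁ = [0, 0]
After ReLU: h = [0, 0]
Layer 2 output: y = 1×0 + -2×0 + -1 = -1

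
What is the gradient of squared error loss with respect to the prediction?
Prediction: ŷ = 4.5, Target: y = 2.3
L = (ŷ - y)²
∂L/∂ŷ = 4.4

∂L/∂ŷ = 2(ŷ - y) = 2(4.5 - 2.3) = 2(2.2) = 4.4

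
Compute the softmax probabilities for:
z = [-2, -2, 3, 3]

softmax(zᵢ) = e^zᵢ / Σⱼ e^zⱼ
p = [0.0033, 0.0033, 0.4967, 0.4967]

exp(z) = [0.1353, 0.1353, 20.09, 20.09]
Sum = 40.44
p = [0.0033, 0.0033, 0.4967, 0.4967]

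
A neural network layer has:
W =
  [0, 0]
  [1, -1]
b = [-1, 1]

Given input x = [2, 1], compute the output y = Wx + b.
y = [-1, 2]

Wx = [0×2 + 0×1, 1×2 + -1×1]
   = [0, 1]
y = Wx + b = [0 + -1, 1 + 1] = [-1, 2]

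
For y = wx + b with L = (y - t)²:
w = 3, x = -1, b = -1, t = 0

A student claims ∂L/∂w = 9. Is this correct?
Incorrect

y = (3)(-1) + -1 = -4
∂L/∂y = 2(y - t) = 2(-4 - 0) = -8
∂y/∂w = x = -1
∂L/∂w = -8 × -1 = 8

Claimed value: 9
Incorrect: The correct gradient is 8.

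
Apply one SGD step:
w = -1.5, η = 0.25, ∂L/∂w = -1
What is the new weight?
w_new = -1.25

w_new = w - η·∂L/∂w = -1.5 - 0.25×(-1) = -1.5 - (-0.25) = -1.25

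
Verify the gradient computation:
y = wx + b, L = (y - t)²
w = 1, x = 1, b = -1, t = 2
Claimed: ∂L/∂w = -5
Incorrect

y = (1)(1) + -1 = 0
∂L/∂y = 2(y - t) = 2(0 - 2) = -4
∂y/∂w = x = 1
∂L/∂w = -4 × 1 = -4

Claimed value: -5
Incorrect: The correct gradient is -4.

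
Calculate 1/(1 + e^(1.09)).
0.2516

sigmoid(-1.09) = 1/(1 + e^(1.09)) = 1/(1 + 2.974) = 0.2516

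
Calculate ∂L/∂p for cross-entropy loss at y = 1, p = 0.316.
∂L/∂p = -3.165

∂L/∂p = -y/p + (1-y)/(1-p) = -1/0.316 + 0 = -3.165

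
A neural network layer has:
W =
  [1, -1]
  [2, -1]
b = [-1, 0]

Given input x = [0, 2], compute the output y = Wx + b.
y = [-3, -2]

Wx = [1×0 + -1×2, 2×0 + -1×2]
   = [-2, -2]
y = Wx + b = [-2 + -1, -2 + 0] = [-3, -2]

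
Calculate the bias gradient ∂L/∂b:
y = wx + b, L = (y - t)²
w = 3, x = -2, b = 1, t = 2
∂L/∂b = -14

y = wx + b = (3)(-2) + 1 = -5
∂L/∂y = 2(y - t) = 2(-5 - 2) = -14
∂y/∂b = 1
∂L/∂b = ∂L/∂y · ∂y/∂b = -14 × 1 = -14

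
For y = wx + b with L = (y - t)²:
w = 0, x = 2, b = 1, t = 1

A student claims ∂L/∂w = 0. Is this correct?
Correct

y = (0)(2) + 1 = 1
∂L/∂y = 2(y - t) = 2(1 - 1) = 0
∂y/∂w = x = 2
∂L/∂w = 0 × 2 = 0

Claimed value: 0
Correct: The correct gradient is 0.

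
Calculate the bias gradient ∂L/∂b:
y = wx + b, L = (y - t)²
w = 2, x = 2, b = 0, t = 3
∂L/∂b = 2

y = wx + b = (2)(2) + 0 = 4
∂L/∂y = 2(y - t) = 2(4 - 3) = 2
∂y/∂b = 1
∂L/∂b = ∂L/∂y · ∂y/∂b = 2 × 1 = 2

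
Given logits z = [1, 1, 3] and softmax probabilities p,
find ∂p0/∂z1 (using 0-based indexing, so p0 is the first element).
∂p0/∂z1 = -0.01134

p = softmax(z) = [0.1065, 0.1065, 0.787]
p0 = 0.1065, p1 = 0.1065

∂p0/∂z1 = -p0 × p1 = -0.1065 × 0.1065 = -0.01134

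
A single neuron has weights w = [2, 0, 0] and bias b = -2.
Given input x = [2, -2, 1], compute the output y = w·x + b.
y = 2

y = (2)(2) + (0)(-2) + (0)(1) + -2 = 2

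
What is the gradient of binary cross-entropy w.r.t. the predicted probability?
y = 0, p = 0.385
∂L/∂p = 1.626

∂L/∂p = -y/p + (1-y)/(1-p) = 0 + 1/0.615 = 1.626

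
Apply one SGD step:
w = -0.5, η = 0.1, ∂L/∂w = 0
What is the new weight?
w_new = -0.5

w_new = w - η·∂L/∂w = -0.5 - 0.1×(0) = -0.5 - (0) = -0.5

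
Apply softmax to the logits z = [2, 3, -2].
p = [0.2676, 0.7275, 0.0049]

exp(z) = [7.389, 20.09, 0.1353]
Sum = 27.61
p = [0.2676, 0.7275, 0.0049]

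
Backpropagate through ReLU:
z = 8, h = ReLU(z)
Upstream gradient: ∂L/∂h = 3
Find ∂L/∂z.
∂L/∂z = 3

h = ReLU(8) = 8
Since z > 0: ∂h/∂z = 1
∂L/∂z = ∂L/∂h · ∂h/∂z = 3 × 1 = 3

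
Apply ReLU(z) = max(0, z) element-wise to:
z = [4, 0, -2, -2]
h = [4, 0, 0, 0]

ReLU applied element-wise: max(0,4)=4, max(0,0)=0, max(0,-2)=0, max(0,-2)=0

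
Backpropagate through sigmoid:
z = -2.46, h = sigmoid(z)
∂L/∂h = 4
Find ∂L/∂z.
∂L/∂z = 0.2901

σ(-2.46) = 0.07871
σ'(-2.46) = σ(-2.46)(1 - σ(-2.46)) = 0.07871 × 0.9213 = 0.07252
∂L/∂z = ∂L/∂h · σ'(z) = 4 × 0.07252 = 0.2901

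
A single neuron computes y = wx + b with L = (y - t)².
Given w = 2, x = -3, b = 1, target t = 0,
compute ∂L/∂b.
∂L/∂b = -10

y = wx + b = (2)(-3) + 1 = -5
∂L/∂y = 2(y - t) = 2(-5 - 0) = -10
∂y/∂b = 1
∂L/∂b = ∂L/∂y · ∂y/∂b = -10 × 1 = -10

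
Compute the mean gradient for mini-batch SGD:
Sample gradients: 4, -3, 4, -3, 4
Average gradient = 1.2

Average = (1/5)(4 + -3 + 4 + -3 + 4) = 6/5 = 1.2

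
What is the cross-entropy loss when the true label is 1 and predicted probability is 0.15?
L = 1.897

L = -1·log(0.15) - 0·log(0.85) = -log(0.15) = 1.897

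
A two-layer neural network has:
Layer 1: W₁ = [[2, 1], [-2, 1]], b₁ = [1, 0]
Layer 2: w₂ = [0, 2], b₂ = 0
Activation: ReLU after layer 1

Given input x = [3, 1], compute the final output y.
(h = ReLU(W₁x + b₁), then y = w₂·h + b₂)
y = 0

Layer 1 pre-activation: z₁ = [8, -5]
After ReLU: h = [8, 0]
Layer 2 output: y = 0×8 + 2×0 + 0 = 0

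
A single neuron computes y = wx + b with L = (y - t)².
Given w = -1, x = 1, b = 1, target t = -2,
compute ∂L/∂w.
∂L/∂w = 4

y = wx + b = (-1)(1) + 1 = 0
∂L/∂y = 2(y - t) = 2(0 - -2) = 4
∂y/∂w = x = 1
∂L/∂w = ∂L/∂y · ∂y/∂w = 4 × 1 = 4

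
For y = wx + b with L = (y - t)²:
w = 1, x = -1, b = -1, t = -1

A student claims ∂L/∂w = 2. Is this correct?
Correct

y = (1)(-1) + -1 = -2
∂L/∂y = 2(y - t) = 2(-2 - -1) = -2
∂y/∂w = x = -1
∂L/∂w = -2 × -1 = 2

Claimed value: 2
Correct: The correct gradient is 2.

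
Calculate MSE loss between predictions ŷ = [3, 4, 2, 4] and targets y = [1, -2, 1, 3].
MSE = 10.5

MSE = (1/4)((3-1)² + (4--2)² + (2-1)² + (4-3)²) = (1/4)(4 + 36 + 1 + 1) = 10.5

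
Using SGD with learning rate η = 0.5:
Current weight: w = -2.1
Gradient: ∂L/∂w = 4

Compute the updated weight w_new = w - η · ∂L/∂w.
w_new = -4.1

w_new = w - η·∂L/∂w = -2.1 - 0.5×(4) = -2.1 - (2) = -4.1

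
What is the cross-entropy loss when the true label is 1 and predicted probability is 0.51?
L = 0.6733

L = -1·log(0.51) - 0·log(0.49) = -log(0.51) = 0.6733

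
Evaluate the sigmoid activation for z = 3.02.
0.9535

sigmoid(3.02) = 1/(1 + e^(-3.02)) = 1/(1 + 0.0488) = 0.9535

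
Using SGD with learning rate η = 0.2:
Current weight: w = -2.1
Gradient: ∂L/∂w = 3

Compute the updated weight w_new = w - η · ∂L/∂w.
w_new = -2.7

w_new = w - η·∂L/∂w = -2.1 - 0.2×(3) = -2.1 - (0.6) = -2.7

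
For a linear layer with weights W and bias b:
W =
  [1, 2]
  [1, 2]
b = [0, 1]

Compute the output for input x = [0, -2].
y = [-4, -3]

Wx = [1×0 + 2×-2, 1×0 + 2×-2]
   = [-4, -4]
y = Wx + b = [-4 + 0, -4 + 1] = [-4, -3]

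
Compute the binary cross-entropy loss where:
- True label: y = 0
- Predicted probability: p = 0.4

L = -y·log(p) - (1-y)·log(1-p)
L = 0.5108

L = -0·log(0.4) - 1·log(0.6) = -log(0.6) = 0.5108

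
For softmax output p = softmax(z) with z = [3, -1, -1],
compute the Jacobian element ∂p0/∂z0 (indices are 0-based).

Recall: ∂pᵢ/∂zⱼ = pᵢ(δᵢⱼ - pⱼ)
∂p0/∂z0 = 0.03409

p = softmax(z) = [0.9647, 0.01767, 0.01767]
p0 = 0.9647

∂p0/∂z0 = p0(1 - p0) = 0.9647 × (1 - 0.9647) = 0.03409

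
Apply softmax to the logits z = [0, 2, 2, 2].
p = [0.0432, 0.3189, 0.3189, 0.3189]

exp(z) = [1, 7.389, 7.389, 7.389]
Sum = 23.17
p = [0.0432, 0.3189, 0.3189, 0.3189]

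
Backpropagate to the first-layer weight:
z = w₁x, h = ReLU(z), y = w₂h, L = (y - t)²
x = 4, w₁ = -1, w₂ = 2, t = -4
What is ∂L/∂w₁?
∂L/∂w₁ = 0

Forward pass:
z = w₁x = -1×4 = -4
h = ReLU(-4) = 0
y = w₂h = 2×0 = 0

Backward pass:
∂L/∂y = 2(y - t) = 2(0 - -4) = 8
∂y/∂h = w₂ = 2
∂h/∂z = 0 (ReLU derivative)
∂z/∂w₁ = x = 4

∂L/∂w₁ = 8 × 2 × 0 × 4 = 0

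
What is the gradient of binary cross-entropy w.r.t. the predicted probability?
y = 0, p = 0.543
∂L/∂p = 2.188

∂L/∂p = -y/p + (1-y)/(1-p) = 0 + 1/0.457 = 2.188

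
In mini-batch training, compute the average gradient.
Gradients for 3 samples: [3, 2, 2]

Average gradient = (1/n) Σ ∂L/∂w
Average gradient = 2.333

Average = (1/3)(3 + 2 + 2) = 7/3 = 2.333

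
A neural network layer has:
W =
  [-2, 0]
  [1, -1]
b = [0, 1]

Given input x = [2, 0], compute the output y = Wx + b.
y = [-4, 3]

Wx = [-2×2 + 0×0, 1×2 + -1×0]
   = [-4, 2]
y = Wx + b = [-4 + 0, 2 + 1] = [-4, 3]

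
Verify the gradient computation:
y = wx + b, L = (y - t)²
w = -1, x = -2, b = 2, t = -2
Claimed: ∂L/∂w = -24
Correct

y = (-1)(-2) + 2 = 4
∂L/∂y = 2(y - t) = 2(4 - -2) = 12
∂y/∂w = x = -2
∂L/∂w = 12 × -2 = -24

Claimed value: -24
Correct: The correct gradient is -24.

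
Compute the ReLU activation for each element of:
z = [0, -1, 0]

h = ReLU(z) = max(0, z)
h = [0, 0, 0]

ReLU applied element-wise: max(0,0)=0, max(0,-1)=0, max(0,0)=0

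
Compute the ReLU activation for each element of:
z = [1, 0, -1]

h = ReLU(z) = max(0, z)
h = [1, 0, 0]

ReLU applied element-wise: max(0,1)=1, max(0,0)=0, max(0,-1)=0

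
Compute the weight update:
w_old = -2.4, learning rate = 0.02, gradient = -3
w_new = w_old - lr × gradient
w_new = -2.34

w_new = w - η·∂L/∂w = -2.4 - 0.02×(-3) = -2.4 - (-0.06) = -2.34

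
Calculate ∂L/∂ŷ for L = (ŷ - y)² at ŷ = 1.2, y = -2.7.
∂L/∂ŷ = 7.8

∂L/∂ŷ = 2(ŷ - y) = 2(1.2 - -2.7) = 2(3.9) = 7.8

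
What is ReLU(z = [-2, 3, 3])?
h = [0, 3, 3]

ReLU applied element-wise: max(0,-2)=0, max(0,3)=3, max(0,3)=3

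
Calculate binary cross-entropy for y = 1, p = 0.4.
L = 0.9163

L = -1·log(0.4) - 0·log(0.6) = -log(0.4) = 0.9163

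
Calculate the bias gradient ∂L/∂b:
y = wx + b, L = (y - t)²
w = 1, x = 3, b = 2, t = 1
∂L/∂b = 8

y = wx + b = (1)(3) + 2 = 5
∂L/∂y = 2(y - t) = 2(5 - 1) = 8
∂y/∂b = 1
∂L/∂b = ∂L/∂y · ∂y/∂b = 8 × 1 = 8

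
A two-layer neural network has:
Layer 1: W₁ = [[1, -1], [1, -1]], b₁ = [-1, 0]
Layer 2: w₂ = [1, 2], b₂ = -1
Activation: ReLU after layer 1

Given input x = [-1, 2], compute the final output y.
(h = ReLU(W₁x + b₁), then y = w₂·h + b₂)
y = -1

Layer 1 pre-activation: z₁ = [-4, -3]
After ReLU: h = [0, 0]
Layer 2 output: y = 1×0 + 2×0 + -1 = -1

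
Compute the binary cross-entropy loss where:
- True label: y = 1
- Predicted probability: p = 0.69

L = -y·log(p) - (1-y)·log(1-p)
L = 0.3711

L = -1·log(0.69) - 0·log(0.31) = -log(0.69) = 0.3711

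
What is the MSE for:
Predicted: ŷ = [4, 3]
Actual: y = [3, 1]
MSE = 2.5

MSE = (1/2)((4-3)² + (3-1)²) = (1/2)(1 + 4) = 2.5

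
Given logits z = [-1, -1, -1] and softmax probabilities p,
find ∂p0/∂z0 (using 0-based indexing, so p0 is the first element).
∂p0/∂z0 = 0.2222

p = softmax(z) = [0.3333, 0.3333, 0.3333]
p0 = 0.3333

∂p0/∂z0 = p0(1 - p0) = 0.3333 × (1 - 0.3333) = 0.2222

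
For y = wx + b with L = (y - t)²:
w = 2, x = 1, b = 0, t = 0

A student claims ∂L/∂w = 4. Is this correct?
Correct

y = (2)(1) + 0 = 2
∂L/∂y = 2(y - t) = 2(2 - 0) = 4
∂y/∂w = x = 1
∂L/∂w = 4 × 1 = 4

Claimed value: 4
Correct: The correct gradient is 4.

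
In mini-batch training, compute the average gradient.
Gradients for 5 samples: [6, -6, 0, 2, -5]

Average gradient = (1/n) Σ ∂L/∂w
Average gradient = -0.6

Average = (1/5)(6 + -6 + 0 + 2 + -5) = -3/5 = -0.6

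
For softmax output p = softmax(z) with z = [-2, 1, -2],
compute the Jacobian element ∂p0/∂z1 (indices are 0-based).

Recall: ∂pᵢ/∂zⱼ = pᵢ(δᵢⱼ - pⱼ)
∂p0/∂z1 = -0.04118

p = softmax(z) = [0.04528, 0.9094, 0.04528]
p0 = 0.04528, p1 = 0.9094

∂p0/∂z1 = -p0 × p1 = -0.04528 × 0.9094 = -0.04118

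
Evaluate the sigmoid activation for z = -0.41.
0.3989

sigmoid(-0.41) = 1/(1 + e^(0.41)) = 1/(1 + 1.507) = 0.3989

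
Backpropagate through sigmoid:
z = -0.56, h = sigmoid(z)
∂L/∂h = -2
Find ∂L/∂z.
∂L/∂z = -0.4628

σ(-0.56) = 0.3635
σ'(-0.56) = σ(-0.56)(1 - σ(-0.56)) = 0.3635 × 0.6365 = 0.2314
∂L/∂z = ∂L/∂h · σ'(z) = -2 × 0.2314 = -0.4628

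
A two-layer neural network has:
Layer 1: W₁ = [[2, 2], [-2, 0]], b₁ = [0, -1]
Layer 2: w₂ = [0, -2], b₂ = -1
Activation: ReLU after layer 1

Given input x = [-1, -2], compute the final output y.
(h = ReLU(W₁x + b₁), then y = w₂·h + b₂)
y = -3

Layer 1 pre-activation: z₁ = [-6, 1]
After ReLU: h = [0, 1]
Layer 2 output: y = 0×0 + -2×1 + -1 = -3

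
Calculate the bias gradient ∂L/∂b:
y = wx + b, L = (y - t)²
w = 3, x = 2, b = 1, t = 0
∂L/∂b = 14

y = wx + b = (3)(2) + 1 = 7
∂L/∂y = 2(y - t) = 2(7 - 0) = 14
∂y/∂b = 1
∂L/∂b = ∂L/∂y · ∂y/∂b = 14 × 1 = 14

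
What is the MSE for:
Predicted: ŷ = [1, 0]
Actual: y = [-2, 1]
MSE = 5

MSE = (1/2)((1--2)² + (0-1)²) = (1/2)(9 + 1) = 5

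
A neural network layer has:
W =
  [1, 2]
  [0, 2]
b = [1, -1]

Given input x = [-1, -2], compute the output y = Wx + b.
y = [-4, -5]

Wx = [1×-1 + 2×-2, 0×-1 + 2×-2]
   = [-5, -4]
y = Wx + b = [-5 + 1, -4 + -1] = [-4, -5]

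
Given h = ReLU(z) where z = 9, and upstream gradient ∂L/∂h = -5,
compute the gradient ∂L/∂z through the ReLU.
∂L/∂z = -5

h = ReLU(9) = 9
Since z > 0: ∂h/∂z = 1
∂L/∂z = ∂L/∂h · ∂h/∂z = -5 × 1 = -5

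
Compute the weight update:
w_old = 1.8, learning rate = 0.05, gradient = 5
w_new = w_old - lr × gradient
w_new = 1.55

w_new = w - η·∂L/∂w = 1.8 - 0.05×(5) = 1.8 - (0.25) = 1.55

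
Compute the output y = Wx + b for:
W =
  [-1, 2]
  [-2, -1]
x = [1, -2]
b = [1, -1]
y = [-4, -1]

Wx = [-1×1 + 2×-2, -2×1 + -1×-2]
   = [-5, 0]
y = Wx + b = [-5 + 1, 0 + -1] = [-4, -1]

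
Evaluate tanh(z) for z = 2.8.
0.9926

tanh(2.8) = (e^(2.8) - e^(-2.8))/(e^(2.8) + e^(-2.8)) = 0.9926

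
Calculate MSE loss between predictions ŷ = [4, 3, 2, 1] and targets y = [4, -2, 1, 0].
MSE = 6.75

MSE = (1/4)((4-4)² + (3--2)² + (2-1)² + (1-0)²) = (1/4)(0 + 25 + 1 + 1) = 6.75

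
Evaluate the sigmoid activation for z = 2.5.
0.9241

sigmoid(2.5) = 1/(1 + e^(-2.5)) = 1/(1 + 0.08208) = 0.9241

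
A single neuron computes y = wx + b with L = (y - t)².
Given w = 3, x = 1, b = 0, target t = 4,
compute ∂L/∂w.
∂L/∂w = -2

y = wx + b = (3)(1) + 0 = 3
∂L/∂y = 2(y - t) = 2(3 - 4) = -2
∂y/∂w = x = 1
∂L/∂w = ∂L/∂y · ∂y/∂w = -2 × 1 = -2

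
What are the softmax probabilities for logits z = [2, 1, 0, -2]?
p = [0.6572, 0.2418, 0.0889, 0.012]

exp(z) = [7.389, 2.718, 1, 0.1353]
Sum = 11.24
p = [0.6572, 0.2418, 0.0889, 0.012]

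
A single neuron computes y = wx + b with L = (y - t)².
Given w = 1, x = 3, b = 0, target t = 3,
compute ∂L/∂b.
∂L/∂b = 0

y = wx + b = (1)(3) + 0 = 3
∂L/∂y = 2(y - t) = 2(3 - 3) = 0
∂y/∂b = 1
∂L/∂b = ∂L/∂y · ∂y/∂b = 0 × 1 = 0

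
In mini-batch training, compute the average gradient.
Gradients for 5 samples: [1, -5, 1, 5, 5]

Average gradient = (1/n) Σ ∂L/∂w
Average gradient = 1.4

Average = (1/5)(1 + -5 + 1 + 5 + 5) = 7/5 = 1.4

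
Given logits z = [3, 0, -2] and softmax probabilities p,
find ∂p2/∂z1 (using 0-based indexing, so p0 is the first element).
∂p2/∂z1 = -0.0003005

p = softmax(z) = [0.9465, 0.04712, 0.006377]
p2 = 0.006377, p1 = 0.04712

∂p2/∂z1 = -p2 × p1 = -0.006377 × 0.04712 = -0.0003005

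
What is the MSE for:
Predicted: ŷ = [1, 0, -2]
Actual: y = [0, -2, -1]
MSE = 2

MSE = (1/3)((1-0)² + (0--2)² + (-2--1)²) = (1/3)(1 + 4 + 1) = 2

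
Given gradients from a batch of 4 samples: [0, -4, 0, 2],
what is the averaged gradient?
Average gradient = -0.5

Average = (1/4)(0 + -4 + 0 + 2) = -2/4 = -0.5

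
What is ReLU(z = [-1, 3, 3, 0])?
h = [0, 3, 3, 0]

ReLU applied element-wise: max(0,-1)=0, max(0,3)=3, max(0,3)=3, max(0,0)=0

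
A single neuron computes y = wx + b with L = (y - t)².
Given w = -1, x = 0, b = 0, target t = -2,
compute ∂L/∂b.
∂L/∂b = 4

y = wx + b = (-1)(0) + 0 = 0
∂L/∂y = 2(y - t) = 2(0 - -2) = 4
∂y/∂b = 1
∂L/∂b = ∂L/∂y · ∂y/∂b = 4 × 1 = 4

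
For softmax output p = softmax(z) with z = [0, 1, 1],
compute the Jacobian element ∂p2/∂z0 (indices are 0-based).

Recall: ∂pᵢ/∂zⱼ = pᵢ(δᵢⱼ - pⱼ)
∂p2/∂z0 = -0.06561

p = softmax(z) = [0.1554, 0.4223, 0.4223]
p2 = 0.4223, p0 = 0.1554

∂p2/∂z0 = -p2 × p0 = -0.4223 × 0.1554 = -0.06561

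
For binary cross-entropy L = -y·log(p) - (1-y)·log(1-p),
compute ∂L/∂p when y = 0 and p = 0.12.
∂L/∂p = 1.136

∂L/∂p = -y/p + (1-y)/(1-p) = 0 + 1/0.88 = 1.136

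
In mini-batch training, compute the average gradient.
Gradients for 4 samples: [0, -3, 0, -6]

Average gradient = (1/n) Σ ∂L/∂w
Average gradient = -2.25

Average = (1/4)(0 + -3 + 0 + -6) = -9/4 = -2.25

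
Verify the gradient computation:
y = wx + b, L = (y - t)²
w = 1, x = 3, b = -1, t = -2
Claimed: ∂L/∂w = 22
Incorrect

y = (1)(3) + -1 = 2
∂L/∂y = 2(y - t) = 2(2 - -2) = 8
∂y/∂w = x = 3
∂L/∂w = 8 × 3 = 24

Claimed value: 22
Incorrect: The correct gradient is 24.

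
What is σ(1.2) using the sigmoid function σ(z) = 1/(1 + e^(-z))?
0.7685

sigmoid(1.2) = 1/(1 + e^(-1.2)) = 1/(1 + 0.3012) = 0.7685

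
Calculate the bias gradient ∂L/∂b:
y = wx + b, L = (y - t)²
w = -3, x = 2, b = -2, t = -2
∂L/∂b = -12

y = wx + b = (-3)(2) + -2 = -8
∂L/∂y = 2(y - t) = 2(-8 - -2) = -12
∂y/∂b = 1
∂L/∂b = ∂L/∂y · ∂y/∂b = -12 × 1 = -12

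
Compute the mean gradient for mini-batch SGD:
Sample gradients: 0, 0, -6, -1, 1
Average gradient = -1.2

Average = (1/5)(0 + 0 + -6 + -1 + 1) = -6/5 = -1.2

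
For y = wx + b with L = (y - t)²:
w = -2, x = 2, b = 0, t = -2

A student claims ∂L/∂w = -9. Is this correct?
Incorrect

y = (-2)(2) + 0 = -4
∂L/∂y = 2(y - t) = 2(-4 - -2) = -4
∂y/∂w = x = 2
∂L/∂w = -4 × 2 = -8

Claimed value: -9
Incorrect: The correct gradient is -8.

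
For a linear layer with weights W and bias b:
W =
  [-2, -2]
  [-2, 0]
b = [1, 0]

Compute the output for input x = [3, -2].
y = [-1, -6]

Wx = [-2×3 + -2×-2, -2×3 + 0×-2]
   = [-2, -6]
y = Wx + b = [-2 + 1, -6 + 0] = [-1, -6]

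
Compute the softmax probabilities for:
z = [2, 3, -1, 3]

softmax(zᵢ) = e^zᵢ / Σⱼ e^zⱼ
p = [0.1542, 0.4191, 0.0077, 0.4191]

exp(z) = [7.389, 20.09, 0.3679, 20.09]
Sum = 47.93
p = [0.1542, 0.4191, 0.0077, 0.4191]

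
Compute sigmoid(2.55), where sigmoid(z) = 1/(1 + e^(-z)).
0.9276

sigmoid(2.55) = 1/(1 + e^(-2.55)) = 1/(1 + 0.07808) = 0.9276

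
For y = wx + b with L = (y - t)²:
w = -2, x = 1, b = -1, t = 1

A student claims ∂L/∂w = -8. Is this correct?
Correct

y = (-2)(1) + -1 = -3
∂L/∂y = 2(y - t) = 2(-3 - 1) = -8
∂y/∂w = x = 1
∂L/∂w = -8 × 1 = -8

Claimed value: -8
Correct: The correct gradient is -8.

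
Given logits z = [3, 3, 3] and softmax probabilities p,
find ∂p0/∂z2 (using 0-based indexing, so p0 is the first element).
∂p0/∂z2 = -0.1111

p = softmax(z) = [0.3333, 0.3333, 0.3333]
p0 = 0.3333, p2 = 0.3333

∂p0/∂z2 = -p0 × p2 = -0.3333 × 0.3333 = -0.1111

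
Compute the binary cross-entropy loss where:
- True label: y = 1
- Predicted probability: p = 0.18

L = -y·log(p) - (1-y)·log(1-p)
L = 1.715

L = -1·log(0.18) - 0·log(0.82) = -log(0.18) = 1.715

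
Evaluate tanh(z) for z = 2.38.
0.983

tanh(2.38) = (e^(2.38) - e^(-2.38))/(e^(2.38) + e^(-2.38)) = 0.983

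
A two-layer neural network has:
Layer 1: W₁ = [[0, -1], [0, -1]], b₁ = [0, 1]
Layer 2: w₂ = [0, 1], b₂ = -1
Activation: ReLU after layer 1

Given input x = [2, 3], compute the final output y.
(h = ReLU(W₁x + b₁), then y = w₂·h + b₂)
y = -1

Layer 1 pre-activation: z₁ = [-3, -2]
After ReLU: h = [0, 0]
Layer 2 output: y = 0×0 + 1×0 + -1 = -1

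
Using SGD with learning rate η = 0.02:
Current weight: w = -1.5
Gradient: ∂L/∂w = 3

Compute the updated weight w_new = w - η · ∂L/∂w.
w_new = -1.56

w_new = w - η·∂L/∂w = -1.5 - 0.02×(3) = -1.5 - (0.06) = -1.56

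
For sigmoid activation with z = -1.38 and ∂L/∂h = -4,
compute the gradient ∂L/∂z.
∂L/∂z = -0.6424

σ(-1.38) = 0.201
σ'(-1.38) = σ(-1.38)(1 - σ(-1.38)) = 0.201 × 0.799 = 0.1606
∂L/∂z = ∂L/∂h · σ'(z) = -4 × 0.1606 = -0.6424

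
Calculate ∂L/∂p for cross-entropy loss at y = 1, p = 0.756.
∂L/∂p = -1.323

∂L/∂p = -y/p + (1-y)/(1-p) = -1/0.756 + 0 = -1.323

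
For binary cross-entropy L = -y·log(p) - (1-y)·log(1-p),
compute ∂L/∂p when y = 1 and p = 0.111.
∂L/∂p = -9.009

∂L/∂p = -y/p + (1-y)/(1-p) = -1/0.111 + 0 = -9.009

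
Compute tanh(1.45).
0.8957

tanh(1.45) = (e^(1.45) - e^(-1.45))/(e^(1.45) + e^(-1.45)) = 0.8957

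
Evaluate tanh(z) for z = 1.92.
0.9579

tanh(1.92) = (e^(1.92) - e^(-1.92))/(e^(1.92) + e^(-1.92)) = 0.9579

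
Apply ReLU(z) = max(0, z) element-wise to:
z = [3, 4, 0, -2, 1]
h = [3, 4, 0, 0, 1]

ReLU applied element-wise: max(0,3)=3, max(0,4)=4, max(0,0)=0, max(0,-2)=0, max(0,1)=1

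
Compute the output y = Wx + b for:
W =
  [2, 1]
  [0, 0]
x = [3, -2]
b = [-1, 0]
y = [3, 0]

Wx = [2×3 + 1×-2, 0×3 + 0×-2]
   = [4, 0]
y = Wx + b = [4 + -1, 0 + 0] = [3, 0]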